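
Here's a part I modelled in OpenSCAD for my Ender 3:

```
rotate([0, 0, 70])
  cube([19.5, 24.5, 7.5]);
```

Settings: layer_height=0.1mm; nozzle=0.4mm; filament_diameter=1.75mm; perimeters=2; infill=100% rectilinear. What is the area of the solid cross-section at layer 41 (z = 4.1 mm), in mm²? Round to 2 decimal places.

477.75 mm²

At z = 4.1 mm: the cube is present — its section is the full 19.5×24.5 rectangle (area 477.75 mm²); (rotated 70° about Z; rotation is an isometry so areas/perimeters/island counts are preserved). Overall, the cross-section is a single solid region. Net area = 477.75 mm².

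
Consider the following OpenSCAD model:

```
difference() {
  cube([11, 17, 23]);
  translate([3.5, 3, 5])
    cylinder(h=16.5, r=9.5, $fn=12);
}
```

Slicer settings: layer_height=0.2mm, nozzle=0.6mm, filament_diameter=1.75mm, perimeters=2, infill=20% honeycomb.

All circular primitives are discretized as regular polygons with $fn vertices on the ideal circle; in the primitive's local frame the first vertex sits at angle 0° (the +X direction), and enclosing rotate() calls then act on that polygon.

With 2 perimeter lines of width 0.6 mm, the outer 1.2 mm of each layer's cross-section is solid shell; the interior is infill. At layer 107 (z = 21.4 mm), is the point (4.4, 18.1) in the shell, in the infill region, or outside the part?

At z = 21.4 mm: the cube is present — its section is the full 11×17 rectangle; the r=9.5 cylinder at (3.5, 3) gives a regular 12-gon of circumradius 9.5 (constant along its height); Taking the first minus the rest: starting from the 11×17 cube, the r=9.5 cylinder at (3.5, 3) partially overlaps it — only the 125.55 mm² overlap (of its 270.75 mm²) is removed, clipping the outline — 1 connected region. Overall, the cross-section is a single solid region. The nearest boundary edge runs (0.00, 17.00)→(11.00, 17.00); distance from the point to it = 1.10 mm. The point is not inside any of the regions above, so it lies outside the cross-section (1.10 mm from the nearest boundary).

outside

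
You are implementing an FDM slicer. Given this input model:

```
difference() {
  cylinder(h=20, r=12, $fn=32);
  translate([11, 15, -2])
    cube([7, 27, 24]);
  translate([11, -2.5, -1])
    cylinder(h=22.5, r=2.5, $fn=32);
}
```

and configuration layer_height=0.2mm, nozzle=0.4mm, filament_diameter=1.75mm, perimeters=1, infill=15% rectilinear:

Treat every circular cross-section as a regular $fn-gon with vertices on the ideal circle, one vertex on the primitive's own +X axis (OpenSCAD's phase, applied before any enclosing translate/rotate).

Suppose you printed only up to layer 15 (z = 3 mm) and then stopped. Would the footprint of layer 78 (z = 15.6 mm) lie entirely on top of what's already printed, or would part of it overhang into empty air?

entirely on top

Compare the two slices. At z = 3: the cylinder: section is a regular 32-gon, circumradius r=12 (area = (32/2)·12.000²·sin(360°/32) = 449.49 mm²); the cube at (11, 15) (footprint 7×27) is included at this height (area 189.00 mm²); the r=2.5 cylinder at (11, -2.5) gives a regular 32-gon of circumradius 2.5 (constant along its height) (area = (32/2)·2.500²·sin(360°/32) = 19.51 mm²); After the difference (first − rest): starting from the r=12 cylinder (449.49 mm²), the 7×27 cube at (11, 15) misses the remaining region (no effect); the r=2.5 cylinder at (11, -2.5) partially overlaps it — only the 12.71 mm² overlap (of its 19.51 mm²) is removed, clipping the outline — area = 436.78 mm². At z = 15.6: the cylinder: section is a regular 32-gon, circumradius r=12 (area = (32/2)·12.000²·sin(360°/32) = 449.49 mm²); the cube at (11, 15) (footprint 7×27) is included at this height (area 189.00 mm²); the cylinder at (11, -2.5): section is a regular 32-gon, circumradius r=2.5 (area = (32/2)·2.500²·sin(360°/32) = 19.51 mm²); Subtracting the remaining from the first: starting from the r=12 cylinder (449.49 mm²), the 7×27 cube at (11, 15) misses the remaining region (no effect); the r=2.5 cylinder at (11, -2.5) partially overlaps it — only the 12.71 mm² overlap (of its 19.51 mm²) is removed, clipping the outline — area = 436.78 mm². Checking containment: the cross-section at z = 15.6 is a subset of the cross-section at z = 3.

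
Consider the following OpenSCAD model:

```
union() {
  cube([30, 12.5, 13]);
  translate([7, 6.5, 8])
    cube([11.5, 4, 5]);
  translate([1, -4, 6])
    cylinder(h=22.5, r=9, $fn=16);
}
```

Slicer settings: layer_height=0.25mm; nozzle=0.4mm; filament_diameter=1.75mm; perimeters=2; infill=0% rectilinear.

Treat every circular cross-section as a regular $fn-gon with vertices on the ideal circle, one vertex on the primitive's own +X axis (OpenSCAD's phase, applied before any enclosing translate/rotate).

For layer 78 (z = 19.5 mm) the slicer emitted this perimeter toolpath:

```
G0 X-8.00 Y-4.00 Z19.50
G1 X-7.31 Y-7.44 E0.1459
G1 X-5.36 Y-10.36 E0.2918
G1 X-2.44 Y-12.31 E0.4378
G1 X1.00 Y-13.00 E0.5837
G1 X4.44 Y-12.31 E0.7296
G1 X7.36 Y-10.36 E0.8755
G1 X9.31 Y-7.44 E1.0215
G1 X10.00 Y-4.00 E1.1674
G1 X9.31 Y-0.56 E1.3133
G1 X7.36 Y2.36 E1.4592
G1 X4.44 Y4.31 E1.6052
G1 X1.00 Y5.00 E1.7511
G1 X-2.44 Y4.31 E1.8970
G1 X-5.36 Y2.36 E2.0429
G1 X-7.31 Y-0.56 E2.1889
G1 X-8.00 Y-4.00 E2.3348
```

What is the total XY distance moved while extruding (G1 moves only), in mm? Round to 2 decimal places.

Sum the Euclidean lengths of each G1 segment: total = 56.16 mm.

56.16 mm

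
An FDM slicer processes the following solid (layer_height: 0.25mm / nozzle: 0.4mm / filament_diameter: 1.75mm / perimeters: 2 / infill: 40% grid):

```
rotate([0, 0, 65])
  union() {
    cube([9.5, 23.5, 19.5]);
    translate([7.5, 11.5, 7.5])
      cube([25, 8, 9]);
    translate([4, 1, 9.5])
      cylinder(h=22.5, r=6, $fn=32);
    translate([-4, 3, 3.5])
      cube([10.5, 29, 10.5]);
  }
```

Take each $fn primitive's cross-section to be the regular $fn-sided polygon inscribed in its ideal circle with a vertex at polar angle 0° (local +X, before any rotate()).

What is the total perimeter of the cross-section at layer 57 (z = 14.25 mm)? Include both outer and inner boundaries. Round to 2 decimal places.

At z = 14.25 mm: the cube (footprint 9.5×23.5) is included at this height (perimeter 66.00 mm); the 25×8 cube at (7.5, 11.5) contributes its full rectangle (perimeter 66.00 mm); the r=6 cylinder at (4, 1) gives a regular 32-gon of circumradius 6 (constant along its height) (perimeter = 2·32·6.000·sin(180°/32) = 37.64 mm); the cube at (-4, 3) is not intersected at this z (z outside [3.5, 14]); Merging all regions: the regions partially overlap (shared area 74.83 mm²), so the edge portions inside another operand are dropped and the merged outline is re-measured after clipping — boundary = 119.96 mm; (whole slice rotated 65° about Z — lengths, areas and connectivity unchanged). Overall, the cross-section is a single solid region. Total boundary length (outer) = 119.96 mm.

119.96 mm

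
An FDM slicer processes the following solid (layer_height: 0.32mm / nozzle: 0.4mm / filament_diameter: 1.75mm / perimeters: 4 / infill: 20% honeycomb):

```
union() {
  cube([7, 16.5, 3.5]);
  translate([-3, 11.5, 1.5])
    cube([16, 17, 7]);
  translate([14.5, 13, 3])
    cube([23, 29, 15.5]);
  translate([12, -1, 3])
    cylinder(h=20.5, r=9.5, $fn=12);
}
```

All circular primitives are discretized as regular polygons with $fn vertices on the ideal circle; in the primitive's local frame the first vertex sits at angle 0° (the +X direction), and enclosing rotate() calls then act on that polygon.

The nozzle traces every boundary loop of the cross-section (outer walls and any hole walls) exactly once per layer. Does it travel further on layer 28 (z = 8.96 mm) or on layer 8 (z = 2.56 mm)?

layer 28 (z = 8.96 mm)

Layer 28 (z = 8.96): the cube is not intersected at this z (z outside [0, 3.5]); the cube at (-3, 11.5) is absent (z outside [1.5, 8.5]); the 23×29 cube at (14.5, 13) contributes its full rectangle (perimeter 104.00 mm); the cylinder at (12, -1): section is a regular 12-gon, circumradius r=9.5 (perimeter = 2·12·9.500·sin(180°/12) = 59.01 mm); Combining (union): the 2 present regions are separate (no shared area or edge), so areas and boundary lengths simply add and each stays a separate island — boundary = 163.01 mm. So its perimeter = 163.01 mm. Layer 8 (z = 2.56): the cube (footprint 7×16.5) is included at this height (perimeter 47.00 mm); the cube at (-3, 11.5) is present — its section is the full 16×17 rectangle (perimeter 66.00 mm); the cube at (14.5, 13) is absent (z outside [3, 18.5]); the cylinder at (12, -1) is not intersected at this z (z outside [3, 23.5]); Taking the union: the regions partially overlap (shared area 35.00 mm²), so the edge portions inside another operand are dropped and the merged outline is re-measured after clipping — boundary = 89.00 mm. So its perimeter = 89.00 mm. Layer 28 is larger (163.01 vs 89.00 mm).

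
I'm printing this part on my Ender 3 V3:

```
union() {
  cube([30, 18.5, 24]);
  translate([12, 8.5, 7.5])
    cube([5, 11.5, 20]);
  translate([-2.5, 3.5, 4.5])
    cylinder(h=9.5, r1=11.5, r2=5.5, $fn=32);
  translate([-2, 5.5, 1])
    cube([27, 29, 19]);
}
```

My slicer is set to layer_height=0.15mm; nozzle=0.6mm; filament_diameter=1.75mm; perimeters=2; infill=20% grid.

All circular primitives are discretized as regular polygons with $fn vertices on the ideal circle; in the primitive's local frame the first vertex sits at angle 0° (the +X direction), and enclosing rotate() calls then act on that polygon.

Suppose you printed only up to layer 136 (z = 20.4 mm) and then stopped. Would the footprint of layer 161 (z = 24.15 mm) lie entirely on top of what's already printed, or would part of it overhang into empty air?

entirely on top

Compare the two slices. At z = 20.4: the 30×18.5 cube contributes its full rectangle (area 555.00 mm²); the cube at (12, 8.5) (footprint 5×11.5) is included at this height (area 57.50 mm²); the cone at (-2.5, 3.5) does not reach this height (z outside [4.5, 14]); the cube at (-2, 5.5) is absent (z outside [1, 20]); Merging all regions: the regions partially overlap — summed areas 612.50 mm² minus the doubly-counted overlap 50.00 mm² gives 562.50 mm² — area = 562.50 mm². At z = 24.15: the cube does not reach this height (z outside [0, 24]); the cube at (12, 8.5) (footprint 5×11.5) is included at this height (area 57.50 mm²); the cone at (-2.5, 3.5) does not reach this height (z outside [4.5, 14]); the cube at (-2, 5.5) is not intersected at this z (z outside [1, 20]); Combining (union): only the 5×11.5 cube at (12, 8.5) is present, so the union is just that shape — area = 57.50 mm². Checking containment: the cross-section at z = 24.15 is a subset of the cross-section at z = 20.4.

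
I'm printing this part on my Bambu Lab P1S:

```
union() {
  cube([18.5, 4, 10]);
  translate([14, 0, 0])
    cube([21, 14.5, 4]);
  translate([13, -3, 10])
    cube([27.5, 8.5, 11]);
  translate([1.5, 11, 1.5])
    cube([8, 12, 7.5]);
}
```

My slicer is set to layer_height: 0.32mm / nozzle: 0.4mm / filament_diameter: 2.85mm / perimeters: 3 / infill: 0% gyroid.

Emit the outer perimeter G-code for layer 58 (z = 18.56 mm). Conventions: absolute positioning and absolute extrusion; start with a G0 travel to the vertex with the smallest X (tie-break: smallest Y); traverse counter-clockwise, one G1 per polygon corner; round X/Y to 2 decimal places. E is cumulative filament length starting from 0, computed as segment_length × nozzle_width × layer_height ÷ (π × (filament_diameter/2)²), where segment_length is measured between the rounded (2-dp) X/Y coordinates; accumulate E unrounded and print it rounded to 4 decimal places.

G0 X13.00 Y-3.00 Z18.56
G1 X40.50 Y-3.00 E0.5518
G1 X40.50 Y5.50 E0.7223
G1 X13.00 Y5.50 E1.2741
G1 X13.00 Y-3.00 E1.4447

At z = 18.56 mm: the cube is absent (z outside [0, 10]); the cube at (14, 0) is absent (z outside [0, 4]); the 27.5×8.5 cube at (13, -3) contributes its full rectangle; the cube at (1.5, 11) is not intersected at this z (z outside [1.5, 9]); Taking the union: only the 27.5×8.5 cube at (13, -3) is present, so the union is just that shape — 1 connected region. The outline is a single polygon with 4 vertices. Extrusion per mm of travel: 0.4 × 0.32 / (π × 1.425²) = 0.020065. Accumulating E over each segment gives final E = 1.4447.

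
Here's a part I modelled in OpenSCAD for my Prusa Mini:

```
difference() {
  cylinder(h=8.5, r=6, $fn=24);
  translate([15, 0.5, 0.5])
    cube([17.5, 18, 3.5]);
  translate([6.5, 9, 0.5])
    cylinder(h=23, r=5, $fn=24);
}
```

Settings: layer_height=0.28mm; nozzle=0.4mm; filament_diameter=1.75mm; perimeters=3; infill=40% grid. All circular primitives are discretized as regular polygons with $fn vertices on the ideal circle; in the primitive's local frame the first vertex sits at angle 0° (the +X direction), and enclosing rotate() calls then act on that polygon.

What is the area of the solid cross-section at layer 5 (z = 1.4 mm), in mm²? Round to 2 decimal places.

111.81 mm²

At z = 1.4 mm: the cylinder: section is a regular 24-gon, circumradius r=6 (area = (24/2)·6.000²·sin(360°/24) = 111.81 mm²); the cube at (15, 0.5) (footprint 17.5×18) is included at this height (area 315.00 mm²); the cylinder at (6.5, 9): section is a regular 24-gon, circumradius r=5 (area = (24/2)·5.000²·sin(360°/24) = 77.65 mm²); Taking the first minus the rest: starting from the r=6 cylinder (111.81 mm²), the 17.5×18 cube at (15, 0.5) misses the remaining region (no effect); the r=5 cylinder at (6.5, 9) misses the remaining region (no effect) — area = 111.81 mm². Overall, the cross-section is a single solid region. Net area = 111.81 mm².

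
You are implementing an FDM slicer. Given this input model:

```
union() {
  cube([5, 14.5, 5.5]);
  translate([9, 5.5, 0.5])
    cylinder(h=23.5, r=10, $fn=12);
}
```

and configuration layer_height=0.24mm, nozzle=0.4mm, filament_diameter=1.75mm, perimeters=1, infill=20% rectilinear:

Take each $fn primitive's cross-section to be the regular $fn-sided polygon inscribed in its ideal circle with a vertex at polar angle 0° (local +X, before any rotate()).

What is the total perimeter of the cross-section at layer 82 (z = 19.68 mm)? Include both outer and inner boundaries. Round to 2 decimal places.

At z = 19.68 mm: the cube is not intersected at this z (z outside [0, 5.5]); the r=10 cylinder at (9, 5.5) contributes a regular 12-gon of circumradius 10 (perimeter = 2·12·10.000·sin(180°/12) = 62.12 mm); Combining (union): only the r=10 cylinder at (9, 5.5) is present, so the union is just that shape — boundary = 62.12 mm. Overall, the cross-section is a single solid region. Total boundary length (outer) = 62.12 mm.

62.12 mm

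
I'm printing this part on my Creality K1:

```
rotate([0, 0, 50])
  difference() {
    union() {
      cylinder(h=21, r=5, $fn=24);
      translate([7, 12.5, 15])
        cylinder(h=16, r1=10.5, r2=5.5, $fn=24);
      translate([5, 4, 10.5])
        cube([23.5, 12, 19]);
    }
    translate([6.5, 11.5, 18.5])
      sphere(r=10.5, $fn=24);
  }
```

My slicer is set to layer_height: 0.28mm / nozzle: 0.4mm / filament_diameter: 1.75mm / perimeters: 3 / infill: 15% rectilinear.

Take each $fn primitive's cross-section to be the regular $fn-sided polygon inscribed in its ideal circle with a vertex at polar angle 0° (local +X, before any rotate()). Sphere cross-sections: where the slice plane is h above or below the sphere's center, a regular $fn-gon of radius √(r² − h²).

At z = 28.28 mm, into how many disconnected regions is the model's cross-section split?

1

At z = 28.28 mm: the cylinder is absent (z outside [0, 21]); the cone at (7, 12.5) (r1=10.5→r2=5.5) has section circumradius 6.350 here — a regular 24-gon; the cube at (5, 4) is present — its section is the full 23.5×12 rectangle; Merging all regions: the regions partially overlap (shared area 71.64 mm²), so overlapping operands fuse into one piece — 1 connected region; the r=10.5 sphere at (6.5, 11.5) contributes a regular 24-gon of circumradius √(10.5²−9.78²) = 3.821; After the difference (first − rest): starting from the result so far, the r=10.5 sphere at (6.5, 11.5) lies wholly inside it (removes its full 45.35 mm² and its 23.94 mm outline becomes a hole wall) — 1 connected region with 1 hole; (whole slice rotated 50° about Z — lengths, areas and connectivity unchanged). The result has 1 disconnected region.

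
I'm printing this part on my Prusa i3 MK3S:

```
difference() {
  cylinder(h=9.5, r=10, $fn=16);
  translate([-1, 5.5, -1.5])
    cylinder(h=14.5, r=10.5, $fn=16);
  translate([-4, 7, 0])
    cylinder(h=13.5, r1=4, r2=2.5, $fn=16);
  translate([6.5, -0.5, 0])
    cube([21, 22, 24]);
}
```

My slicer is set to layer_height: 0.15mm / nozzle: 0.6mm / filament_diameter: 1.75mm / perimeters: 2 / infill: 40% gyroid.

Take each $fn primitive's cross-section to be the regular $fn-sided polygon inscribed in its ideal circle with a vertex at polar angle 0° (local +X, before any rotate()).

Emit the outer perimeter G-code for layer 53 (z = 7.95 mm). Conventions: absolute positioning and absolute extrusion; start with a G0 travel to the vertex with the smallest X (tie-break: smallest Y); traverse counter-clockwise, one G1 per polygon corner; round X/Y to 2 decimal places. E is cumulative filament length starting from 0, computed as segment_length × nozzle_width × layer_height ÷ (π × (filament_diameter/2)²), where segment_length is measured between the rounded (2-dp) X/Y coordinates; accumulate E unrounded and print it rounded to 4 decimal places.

At z = 7.95 mm: the cylinder: section is a regular 16-gon, circumradius r=10; the r=10.5 cylinder at (-1, 5.5) gives a regular 16-gon of circumradius 10.5 (constant along its height); the cone at (-4, 7) contributes a regular 16-gon of circumradius 3.117 (interpolated between r1=4 and r2=2.5 at t=0.589); the cube at (6.5, -0.5) (footprint 21×22) is included at this height; Subtracting the remaining from the first: starting from the r=10 cylinder, the r=10.5 cylinder at (-1, 5.5) partially overlaps it — only the 209.63 mm² overlap (of its 337.53 mm²) is removed, clipping the outline; the cone at (-4, 7) misses the remaining region (no effect); the 21×22 cube at (6.5, -0.5) partially overlaps it — only the 4.91 mm² overlap (of its 462.00 mm²) is removed, clipping the outline — 1 connected region. The outline is a single polygon with 16 vertices. Extrusion per mm of travel: 0.6 × 0.15 / (π × 0.875²) = 0.037418. Accumulating E over each segment gives final E = 2.0345.

G0 X-10.00 Y0.00 Z7.95
G1 X-9.24 Y-3.83 E0.1461
G1 X-7.07 Y-7.07 E0.2920
G1 X-3.83 Y-9.24 E0.4379
G1 X0.00 Y-10.00 E0.5840
G1 X3.83 Y-9.24 E0.7301
G1 X7.07 Y-7.07 E0.8760
G1 X9.24 Y-3.83 E1.0220
G1 X9.90 Y-0.50 E1.1490
G1 X7.38 Y-0.50 E1.2433
G1 X6.42 Y-1.92 E1.3074
G1 X3.02 Y-4.20 E1.4606
G1 X-1.00 Y-5.00 E1.6140
G1 X-5.02 Y-4.20 E1.7673
G1 X-8.42 Y-1.92 E1.9205
G1 X-9.93 Y0.33 E2.0219
G1 X-10.00 Y0.00 E2.0345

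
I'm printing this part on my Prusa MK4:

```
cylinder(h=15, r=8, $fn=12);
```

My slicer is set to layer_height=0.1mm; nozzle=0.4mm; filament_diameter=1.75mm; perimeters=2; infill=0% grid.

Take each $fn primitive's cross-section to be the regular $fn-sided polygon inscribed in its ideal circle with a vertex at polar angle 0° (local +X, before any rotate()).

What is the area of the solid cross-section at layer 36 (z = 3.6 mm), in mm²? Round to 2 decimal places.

At z = 3.6 mm: the r=8 cylinder gives a regular 12-gon of circumradius 8 (constant along its height) (area = (12/2)·8.000²·sin(360°/12) = 192.00 mm²). Overall, the cross-section is a single solid region. Net area = 192.00 mm².

192.00 mm²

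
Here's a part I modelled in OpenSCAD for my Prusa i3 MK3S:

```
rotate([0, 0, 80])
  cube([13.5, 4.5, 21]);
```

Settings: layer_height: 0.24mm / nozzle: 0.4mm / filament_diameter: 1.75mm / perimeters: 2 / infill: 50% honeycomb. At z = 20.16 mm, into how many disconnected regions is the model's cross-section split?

At z = 20.16 mm: the cube is present — its section is the full 13.5×4.5 rectangle; (whole slice rotated 80° about Z — lengths, areas and connectivity unchanged). The result has 1 disconnected region.

1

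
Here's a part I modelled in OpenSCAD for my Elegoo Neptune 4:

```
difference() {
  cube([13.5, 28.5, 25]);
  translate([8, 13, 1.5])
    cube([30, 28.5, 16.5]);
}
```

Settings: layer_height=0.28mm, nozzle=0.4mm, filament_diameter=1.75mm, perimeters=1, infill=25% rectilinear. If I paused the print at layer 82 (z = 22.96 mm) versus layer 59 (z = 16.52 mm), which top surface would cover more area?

layer 82 (z = 22.96 mm)

Layer 82 (z = 22.96): the cube (footprint 13.5×28.5) is included at this height (area 384.75 mm²); the cube at (8, 13) is not intersected at this z (z outside [1.5, 18]); Taking the first minus the rest: none of the subtracted shapes is present at this height, so the 13.5×28.5 cube is unchanged — area = 384.75 mm². So its area = 384.75 mm². Layer 59 (z = 16.52): the cube (footprint 13.5×28.5) is included at this height (area 384.75 mm²); the cube at (8, 13) (footprint 30×28.5) is included at this height (area 855.00 mm²); Taking the first minus the rest: starting from the 13.5×28.5 cube (384.75 mm²), the 30×28.5 cube at (8, 13) partially overlaps it — only the 85.25 mm² overlap (of its 855.00 mm²) is removed, clipping the outline — area = 299.50 mm². So its area = 299.50 mm². Layer 82 is larger (384.75 vs 299.50 mm²).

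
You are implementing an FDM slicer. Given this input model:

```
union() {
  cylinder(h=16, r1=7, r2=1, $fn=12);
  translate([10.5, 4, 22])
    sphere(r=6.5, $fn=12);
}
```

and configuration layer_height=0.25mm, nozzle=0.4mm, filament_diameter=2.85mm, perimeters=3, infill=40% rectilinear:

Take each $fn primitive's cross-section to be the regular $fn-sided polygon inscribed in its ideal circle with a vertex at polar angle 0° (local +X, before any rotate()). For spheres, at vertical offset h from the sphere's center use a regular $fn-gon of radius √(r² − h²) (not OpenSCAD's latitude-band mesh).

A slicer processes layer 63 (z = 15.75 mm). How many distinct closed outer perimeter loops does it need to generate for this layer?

At z = 15.75 mm: the cone: at t=0.984 of its height the radius interpolates to r₁+(r₂−r₁)t = 1.094, giving a regular 12-gon of that circumradius; the sphere at (10.5, 4): section is a regular 12-gon, circumradius = √(r²−h²) = √(6.5²−6.25²) = 1.785; Combining (union): the 2 present regions are separate (no shared area or edge), so areas and boundary lengths simply add and each stays a separate island — 2 connected regions. The result has 2 disconnected regions.

2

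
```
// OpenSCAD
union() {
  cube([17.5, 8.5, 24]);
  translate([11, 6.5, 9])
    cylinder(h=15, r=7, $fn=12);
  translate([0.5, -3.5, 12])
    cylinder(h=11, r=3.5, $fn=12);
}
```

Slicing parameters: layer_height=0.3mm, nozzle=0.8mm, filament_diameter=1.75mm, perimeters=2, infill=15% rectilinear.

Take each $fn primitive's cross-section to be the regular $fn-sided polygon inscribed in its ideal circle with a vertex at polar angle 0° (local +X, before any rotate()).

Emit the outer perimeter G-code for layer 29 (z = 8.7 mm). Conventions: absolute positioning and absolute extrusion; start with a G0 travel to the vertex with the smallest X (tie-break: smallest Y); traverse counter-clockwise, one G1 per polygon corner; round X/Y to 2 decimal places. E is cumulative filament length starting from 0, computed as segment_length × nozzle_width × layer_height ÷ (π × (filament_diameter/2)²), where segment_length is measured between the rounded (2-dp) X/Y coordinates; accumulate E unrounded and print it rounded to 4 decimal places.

At z = 8.7 mm: the cube is present — its section is the full 17.5×8.5 rectangle; the cylinder at (11, 6.5) does not reach this height (z outside [9, 24]); the cylinder at (0.5, -3.5) does not reach this height (z outside [12, 23]); Taking the union: only the 17.5×8.5 cube is present, so the union is just that shape — 1 connected region. The outline is a single polygon with 4 vertices. Extrusion per mm of travel: 0.8 × 0.3 / (π × 0.875²) = 0.099780. Accumulating E over each segment gives final E = 5.1886.

G0 X0.00 Y0.00 Z8.70
G1 X17.50 Y0.00 E1.7462
G1 X17.50 Y8.50 E2.5943
G1 X0.00 Y8.50 E4.3404
G1 X0.00 Y0.00 E5.1886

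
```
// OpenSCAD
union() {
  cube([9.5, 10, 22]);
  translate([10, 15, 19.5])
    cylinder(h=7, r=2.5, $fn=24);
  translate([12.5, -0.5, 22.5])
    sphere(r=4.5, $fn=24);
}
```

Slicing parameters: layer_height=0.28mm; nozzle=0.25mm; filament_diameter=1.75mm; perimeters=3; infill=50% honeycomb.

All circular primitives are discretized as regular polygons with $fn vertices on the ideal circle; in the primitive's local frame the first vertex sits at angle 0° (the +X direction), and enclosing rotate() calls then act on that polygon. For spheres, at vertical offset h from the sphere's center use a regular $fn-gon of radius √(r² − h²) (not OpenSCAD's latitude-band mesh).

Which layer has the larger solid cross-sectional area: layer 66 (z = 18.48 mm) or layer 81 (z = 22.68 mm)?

Layer 66 (z = 18.48): the 9.5×10 cube contributes its full rectangle (area 95.00 mm²); the cylinder at (10, 15) is not intersected at this z (z outside [19.5, 26.5]); the r=4.5 sphere at (12.5, -0.5) contributes a regular 24-gon of circumradius √(4.5²−4.02²) = 2.022 (area = (24/2)·2.022²·sin(360°/24) = 12.70 mm²); Merging all regions: the 2 present regions are separate (no shared area or edge), so areas and boundary lengths simply add and each stays a separate island — area = 107.70 mm². So its area = 107.70 mm². Layer 81 (z = 22.68): the cube is absent (z outside [0, 22]); the cylinder at (10, 15): section is a regular 24-gon, circumradius r=2.5 (area = (24/2)·2.500²·sin(360°/24) = 19.41 mm²); the r=4.5 sphere at (12.5, -0.5) slices to a regular 24-gon of circumradius 4.496 (√(r²−h²) with h=0.18 from center) (area = (24/2)·4.496²·sin(360°/24) = 62.79 mm²); Taking the union: the 2 present regions are separate (no shared area or edge), so areas and boundary lengths simply add and each stays a separate island — area = 82.20 mm². So its area = 82.20 mm². Layer 66 is larger (107.70 vs 82.20 mm²).

layer 66 (z = 18.48 mm)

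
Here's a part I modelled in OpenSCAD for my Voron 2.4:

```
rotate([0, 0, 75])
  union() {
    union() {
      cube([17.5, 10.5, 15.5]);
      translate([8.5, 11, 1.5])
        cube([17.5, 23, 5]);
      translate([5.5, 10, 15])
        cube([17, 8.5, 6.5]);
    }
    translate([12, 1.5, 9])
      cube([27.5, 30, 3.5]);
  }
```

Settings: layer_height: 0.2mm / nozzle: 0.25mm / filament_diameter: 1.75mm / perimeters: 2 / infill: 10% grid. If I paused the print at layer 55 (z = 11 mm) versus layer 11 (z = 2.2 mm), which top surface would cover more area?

layer 55 (z = 11 mm)

Layer 55 (z = 11): the cube is present — its section is the full 17.5×10.5 rectangle (area 183.75 mm²); the cube at (8.5, 11) is absent (z outside [1.5, 6.5]); the cube at (5.5, 10) does not reach this height (z outside [15, 21.5]); Combining (union): only the 17.5×10.5 cube is present, so the union is just that shape — area = 183.75 mm²; the cube at (12, 1.5) (footprint 27.5×30) is included at this height (area 825.00 mm²); Taking the union: the regions partially overlap — summed areas 1008.75 mm² minus the doubly-counted overlap 49.50 mm² gives 959.25 mm² — area = 959.25 mm²; (rotated 75° about Z; rotation is an isometry so areas/perimeters/island counts are preserved). So its area = 959.25 mm². Layer 11 (z = 2.2): the 17.5×10.5 cube contributes its full rectangle (area 183.75 mm²); the cube at (8.5, 11) (footprint 17.5×23) is included at this height (area 402.50 mm²); the cube at (5.5, 10) is absent (z outside [15, 21.5]); Combining (union): the 2 present regions are separate (no shared area or edge), so areas and boundary lengths simply add and each stays a separate island — area = 586.25 mm²; the cube at (12, 1.5) is not intersected at this z (z outside [9, 12.5]); Merging all regions: only that combined region is present, so the union is just that shape — area = 586.25 mm²; (rotated 75° about Z; rotation is an isometry so areas/perimeters/island counts are preserved). So its area = 586.25 mm². Layer 55 is larger (959.25 vs 586.25 mm²).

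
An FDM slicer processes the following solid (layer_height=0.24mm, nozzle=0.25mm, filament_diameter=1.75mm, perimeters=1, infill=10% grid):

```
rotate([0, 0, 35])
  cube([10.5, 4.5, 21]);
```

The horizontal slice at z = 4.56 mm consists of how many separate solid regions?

At z = 4.56 mm: the 10.5×4.5 cube contributes its full rectangle; (rotated 35° about Z; rotation is an isometry so areas/perimeters/island counts are preserved). The result has 1 disconnected region.

1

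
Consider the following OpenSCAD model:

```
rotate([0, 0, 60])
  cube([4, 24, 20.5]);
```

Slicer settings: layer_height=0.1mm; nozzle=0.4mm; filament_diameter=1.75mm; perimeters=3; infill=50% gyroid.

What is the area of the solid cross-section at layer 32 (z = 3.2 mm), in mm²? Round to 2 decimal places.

At z = 3.2 mm: the 4×24 cube contributes its full rectangle (area 96.00 mm²); (rotated 60° about Z; rotation is an isometry so areas/perimeters/island counts are preserved). Overall, the cross-section is a single solid region. Net area = 96.00 mm².

96.00 mm²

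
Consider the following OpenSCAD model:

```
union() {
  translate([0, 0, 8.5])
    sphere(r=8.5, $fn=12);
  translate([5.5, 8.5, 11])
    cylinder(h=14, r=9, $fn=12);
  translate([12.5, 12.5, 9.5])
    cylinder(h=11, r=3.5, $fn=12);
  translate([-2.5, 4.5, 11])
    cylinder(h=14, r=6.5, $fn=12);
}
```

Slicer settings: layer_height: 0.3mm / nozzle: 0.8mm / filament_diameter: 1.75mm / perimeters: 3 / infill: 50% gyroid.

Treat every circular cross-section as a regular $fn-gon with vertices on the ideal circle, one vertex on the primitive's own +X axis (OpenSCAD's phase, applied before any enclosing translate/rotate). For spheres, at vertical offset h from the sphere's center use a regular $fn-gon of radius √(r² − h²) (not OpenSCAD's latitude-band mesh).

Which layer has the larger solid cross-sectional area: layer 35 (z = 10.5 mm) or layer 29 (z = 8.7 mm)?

layer 35 (z = 10.5 mm)

Layer 35 (z = 10.5): the r=8.5 sphere slices to a regular 12-gon of circumradius 8.261 (√(r²−h²) with h=2 from center) (area = (12/2)·8.261²·sin(360°/12) = 204.75 mm²); the cylinder at (5.5, 8.5) is absent (z outside [11, 25]); the r=3.5 cylinder at (12.5, 12.5) gives a regular 12-gon of circumradius 3.5 (constant along its height) (area = (12/2)·3.500²·sin(360°/12) = 36.75 mm²); the cylinder at (-2.5, 4.5) is absent (z outside [11, 25]); Combining (union): the 2 present regions are separate (no shared area or edge), so areas and boundary lengths simply add and each stays a separate island — area = 241.50 mm². So its area = 241.50 mm². Layer 29 (z = 8.7): the sphere: section is a regular 12-gon, circumradius = √(r²−h²) = √(8.5²−0.2²) = 8.498 (area = (12/2)·8.498²·sin(360°/12) = 216.63 mm²); the cylinder at (5.5, 8.5) does not reach this height (z outside [11, 25]); the cylinder at (12.5, 12.5) is not intersected at this z (z outside [9.5, 20.5]); the cylinder at (-2.5, 4.5) is absent (z outside [11, 25]); Merging all regions: only the r=8.5 sphere is present, so the union is just that shape — area = 216.63 mm². So its area = 216.63 mm². Layer 35 is larger (241.50 vs 216.63 mm²).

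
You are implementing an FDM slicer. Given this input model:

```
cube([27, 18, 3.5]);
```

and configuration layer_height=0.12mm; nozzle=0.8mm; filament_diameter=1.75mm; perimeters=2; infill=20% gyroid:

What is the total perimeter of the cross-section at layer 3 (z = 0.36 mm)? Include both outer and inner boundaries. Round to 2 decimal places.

90.00 mm

At z = 0.36 mm: the 27×18 cube contributes its full rectangle (perimeter 90.00 mm). Overall, the cross-section is a single solid region. Total boundary length (outer) = 90.00 mm.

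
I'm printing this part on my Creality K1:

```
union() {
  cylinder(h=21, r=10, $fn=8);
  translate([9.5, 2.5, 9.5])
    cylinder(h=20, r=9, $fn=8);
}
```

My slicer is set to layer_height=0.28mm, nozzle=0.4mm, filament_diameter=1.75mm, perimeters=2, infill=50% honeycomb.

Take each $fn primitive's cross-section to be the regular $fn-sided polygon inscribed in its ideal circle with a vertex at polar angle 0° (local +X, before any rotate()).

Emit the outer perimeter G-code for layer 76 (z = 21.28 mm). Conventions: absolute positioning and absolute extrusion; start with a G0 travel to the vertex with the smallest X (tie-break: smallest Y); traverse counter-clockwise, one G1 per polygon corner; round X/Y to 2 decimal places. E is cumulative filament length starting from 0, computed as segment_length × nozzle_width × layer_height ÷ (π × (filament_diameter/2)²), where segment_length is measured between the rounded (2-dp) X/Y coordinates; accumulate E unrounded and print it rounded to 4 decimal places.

G0 X0.50 Y2.50 Z21.28
G1 X3.14 Y-3.86 E0.3206
G1 X9.50 Y-6.50 E0.6413
G1 X15.86 Y-3.86 E0.9619
G1 X18.50 Y2.50 E1.2826
G1 X15.86 Y8.86 E1.6032
G1 X9.50 Y11.50 E1.9239
G1 X3.14 Y8.86 E2.2445
G1 X0.50 Y2.50 E2.5652

At z = 21.28 mm: the cylinder does not reach this height (z outside [0, 21]); the r=9 cylinder at (9.5, 2.5) gives a regular 8-gon of circumradius 9 (constant along its height); Merging all regions: only the r=9 cylinder at (9.5, 2.5) is present, so the union is just that shape — 1 connected region. The outline is a single polygon with 8 vertices. Extrusion per mm of travel: 0.4 × 0.28 / (π × 0.875²) = 0.046564. Accumulating E over each segment gives final E = 2.5652.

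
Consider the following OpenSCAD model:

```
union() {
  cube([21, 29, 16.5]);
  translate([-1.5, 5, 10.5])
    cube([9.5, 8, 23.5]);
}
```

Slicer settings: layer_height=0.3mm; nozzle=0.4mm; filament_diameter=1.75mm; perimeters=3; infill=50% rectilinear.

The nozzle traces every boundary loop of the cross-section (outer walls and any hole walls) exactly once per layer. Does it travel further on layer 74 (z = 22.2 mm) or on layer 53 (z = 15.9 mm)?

Layer 74 (z = 22.2): the cube does not reach this height (z outside [0, 16.5]); the 9.5×8 cube at (-1.5, 5) contributes its full rectangle (perimeter 35.00 mm); Taking the union: only the 9.5×8 cube at (-1.5, 5) is present, so the union is just that shape — boundary = 35.00 mm. So its perimeter = 35.00 mm. Layer 53 (z = 15.9): the 21×29 cube contributes its full rectangle (perimeter 100.00 mm); the cube at (-1.5, 5) (footprint 9.5×8) is included at this height (perimeter 35.00 mm); Taking the union: the regions partially overlap (shared area 64.00 mm²), so the edge portions inside another operand are dropped and the merged outline is re-measured after clipping — boundary = 103.00 mm. So its perimeter = 103.00 mm. Layer 53 is larger (103.00 vs 35.00 mm).

layer 53 (z = 15.9 mm)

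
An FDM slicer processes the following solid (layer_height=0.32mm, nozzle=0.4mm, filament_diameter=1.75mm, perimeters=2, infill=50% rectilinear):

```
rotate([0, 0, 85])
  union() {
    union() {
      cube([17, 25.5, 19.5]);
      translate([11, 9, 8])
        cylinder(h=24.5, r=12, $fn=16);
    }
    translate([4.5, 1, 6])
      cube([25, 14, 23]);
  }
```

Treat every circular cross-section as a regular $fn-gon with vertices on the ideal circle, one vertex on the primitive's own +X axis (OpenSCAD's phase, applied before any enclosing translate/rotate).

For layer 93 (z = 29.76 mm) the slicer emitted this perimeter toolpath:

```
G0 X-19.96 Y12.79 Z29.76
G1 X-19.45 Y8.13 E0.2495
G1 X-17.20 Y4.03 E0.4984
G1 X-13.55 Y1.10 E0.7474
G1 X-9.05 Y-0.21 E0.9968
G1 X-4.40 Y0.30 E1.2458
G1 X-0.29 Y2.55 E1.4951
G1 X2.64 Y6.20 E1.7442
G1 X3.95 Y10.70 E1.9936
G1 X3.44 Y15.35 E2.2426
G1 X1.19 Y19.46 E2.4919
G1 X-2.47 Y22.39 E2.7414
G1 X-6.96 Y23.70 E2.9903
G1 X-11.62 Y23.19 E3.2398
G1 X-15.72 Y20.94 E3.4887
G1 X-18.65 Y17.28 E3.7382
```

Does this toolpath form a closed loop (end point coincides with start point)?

Start point (G0): (-19.96, 12.79). End point (last G1): the path does not return to the start — open.

no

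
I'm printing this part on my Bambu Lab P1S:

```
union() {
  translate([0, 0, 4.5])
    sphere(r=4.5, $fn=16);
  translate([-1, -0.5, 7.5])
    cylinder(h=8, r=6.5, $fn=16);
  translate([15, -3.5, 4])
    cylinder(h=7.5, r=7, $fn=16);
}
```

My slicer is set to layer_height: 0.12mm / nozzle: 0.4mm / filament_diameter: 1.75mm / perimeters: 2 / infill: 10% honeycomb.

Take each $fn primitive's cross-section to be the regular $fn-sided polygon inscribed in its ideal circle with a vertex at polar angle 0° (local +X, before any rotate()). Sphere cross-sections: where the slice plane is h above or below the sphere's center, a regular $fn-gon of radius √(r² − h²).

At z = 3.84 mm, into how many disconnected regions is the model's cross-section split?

1

At z = 3.84 mm: the sphere: section is a regular 16-gon, circumradius = √(r²−h²) = √(4.5²−0.66²) = 4.451; the cylinder at (-1, -0.5) is not intersected at this z (z outside [7.5, 15.5]); the cylinder at (15, -3.5) is not intersected at this z (z outside [4, 11.5]); Combining (union): only the r=4.5 sphere is present, so the union is just that shape — 1 connected region. The result has 1 disconnected region.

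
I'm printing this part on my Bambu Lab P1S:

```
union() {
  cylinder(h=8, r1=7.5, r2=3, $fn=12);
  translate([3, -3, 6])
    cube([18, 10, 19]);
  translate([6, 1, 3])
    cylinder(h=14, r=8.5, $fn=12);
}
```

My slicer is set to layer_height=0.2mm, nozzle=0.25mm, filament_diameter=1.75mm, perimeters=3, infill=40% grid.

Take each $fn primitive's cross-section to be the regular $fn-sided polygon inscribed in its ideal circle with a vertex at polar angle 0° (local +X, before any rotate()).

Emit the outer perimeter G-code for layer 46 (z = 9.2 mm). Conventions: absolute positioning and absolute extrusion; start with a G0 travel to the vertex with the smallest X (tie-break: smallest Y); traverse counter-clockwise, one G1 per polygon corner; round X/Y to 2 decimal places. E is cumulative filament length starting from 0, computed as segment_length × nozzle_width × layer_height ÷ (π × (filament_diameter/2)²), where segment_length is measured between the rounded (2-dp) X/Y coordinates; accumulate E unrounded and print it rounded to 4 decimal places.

At z = 9.2 mm: the cone is absent (z outside [0, 8]); the cube at (3, -3) is present — its section is the full 18×10 rectangle; the cylinder at (6, 1): section is a regular 12-gon, circumradius r=8.5; Combining (union): the regions partially overlap (shared area 106.91 mm²), so overlapping operands fuse into one piece — 1 connected region. The outline is a single polygon with 14 vertices. Extrusion per mm of travel: 0.25 × 0.2 / (π × 0.875²) = 0.020788. Accumulating E over each segment gives final E = 1.4289.

G0 X-2.50 Y1.00 Z9.20
G1 X-1.36 Y-3.25 E0.0915
G1 X1.75 Y-6.36 E0.1829
G1 X6.00 Y-7.50 E0.2744
G1 X10.25 Y-6.36 E0.3658
G1 X13.36 Y-3.25 E0.4573
G1 X13.43 Y-3.00 E0.4627
G1 X21.00 Y-3.00 E0.6200
G1 X21.00 Y7.00 E0.8279
G1 X11.61 Y7.00 E1.0231
G1 X10.25 Y8.36 E1.0631
G1 X6.00 Y9.50 E1.1545
G1 X1.75 Y8.36 E1.2460
G1 X-1.36 Y5.25 E1.3374
G1 X-2.50 Y1.00 E1.4289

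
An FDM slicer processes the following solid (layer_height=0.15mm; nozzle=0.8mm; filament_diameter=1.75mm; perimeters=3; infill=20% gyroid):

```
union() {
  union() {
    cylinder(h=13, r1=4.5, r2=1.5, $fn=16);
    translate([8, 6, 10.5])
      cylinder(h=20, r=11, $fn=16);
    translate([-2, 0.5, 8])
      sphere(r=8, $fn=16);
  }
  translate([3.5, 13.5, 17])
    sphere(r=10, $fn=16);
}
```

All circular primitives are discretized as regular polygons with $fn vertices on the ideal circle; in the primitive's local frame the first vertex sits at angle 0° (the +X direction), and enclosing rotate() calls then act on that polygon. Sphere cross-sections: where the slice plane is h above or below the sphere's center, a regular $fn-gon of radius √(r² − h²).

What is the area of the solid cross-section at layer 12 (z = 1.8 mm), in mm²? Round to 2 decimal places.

85.21 mm²

At z = 1.8 mm: the cone contributes a regular 16-gon of circumradius 4.085 (interpolated between r1=4.5 and r2=1.5 at t=0.138) (area = (16/2)·4.085²·sin(360°/16) = 51.08 mm²); the cylinder at (8, 6) is absent (z outside [10.5, 30.5]); the r=8 sphere at (-2, 0.5) slices to a regular 16-gon of circumradius 5.056 (√(r²−h²) with h=6.2 from center) (area = (16/2)·5.056²·sin(360°/16) = 78.25 mm²); Merging all regions: the regions partially overlap — summed areas 129.33 mm² minus the doubly-counted overlap 44.12 mm² gives 85.21 mm² — area = 85.21 mm²; the sphere at (3.5, 13.5) is not intersected at this z (|z−center|=15.200 > r=10); Combining (union): only that combined region is present, so the union is just that shape — area = 85.21 mm². Overall, the cross-section is a single solid region. Net area = 85.21 mm².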